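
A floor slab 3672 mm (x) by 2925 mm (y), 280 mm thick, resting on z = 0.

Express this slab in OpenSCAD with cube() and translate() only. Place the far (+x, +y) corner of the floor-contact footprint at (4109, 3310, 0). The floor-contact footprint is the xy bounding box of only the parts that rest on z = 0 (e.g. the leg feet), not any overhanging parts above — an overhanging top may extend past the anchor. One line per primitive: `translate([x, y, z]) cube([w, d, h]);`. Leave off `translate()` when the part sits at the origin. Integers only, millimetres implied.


translate([437, 385, 0]) cube([3672, 2925, 280]);


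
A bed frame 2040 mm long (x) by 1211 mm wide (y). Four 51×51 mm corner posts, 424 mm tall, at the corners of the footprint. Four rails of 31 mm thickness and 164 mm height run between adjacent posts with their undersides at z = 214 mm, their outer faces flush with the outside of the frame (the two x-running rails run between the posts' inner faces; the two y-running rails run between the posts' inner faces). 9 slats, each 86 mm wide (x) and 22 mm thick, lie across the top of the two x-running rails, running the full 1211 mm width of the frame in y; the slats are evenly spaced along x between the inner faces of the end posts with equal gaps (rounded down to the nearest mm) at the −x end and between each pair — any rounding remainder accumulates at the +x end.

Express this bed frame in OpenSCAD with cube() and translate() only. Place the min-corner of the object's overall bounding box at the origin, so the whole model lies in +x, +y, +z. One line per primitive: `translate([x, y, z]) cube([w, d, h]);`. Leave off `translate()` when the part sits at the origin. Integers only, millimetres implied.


cube([51, 51, 424]);
translate([0, 1160, 0]) cube([51, 51, 424]);
translate([1989, 0, 0]) cube([51, 51, 424]);
translate([1989, 1160, 0]) cube([51, 51, 424]);
translate([51, 0, 214]) cube([1938, 31, 164]);
translate([51, 1180, 214]) cube([1938, 31, 164]);
translate([0, 51, 214]) cube([31, 1109, 164]);
translate([2009, 51, 214]) cube([31, 1109, 164]);
translate([167, 0, 378]) cube([86, 1211, 22]);
translate([369, 0, 378]) cube([86, 1211, 22]);
translate([571, 0, 378]) cube([86, 1211, 22]);
translate([773, 0, 378]) cube([86, 1211, 22]);
translate([975, 0, 378]) cube([86, 1211, 22]);
translate([1177, 0, 378]) cube([86, 1211, 22]);
translate([1379, 0, 378]) cube([86, 1211, 22]);
translate([1581, 0, 378]) cube([86, 1211, 22]);
translate([1783, 0, 378]) cube([86, 1211, 22]);


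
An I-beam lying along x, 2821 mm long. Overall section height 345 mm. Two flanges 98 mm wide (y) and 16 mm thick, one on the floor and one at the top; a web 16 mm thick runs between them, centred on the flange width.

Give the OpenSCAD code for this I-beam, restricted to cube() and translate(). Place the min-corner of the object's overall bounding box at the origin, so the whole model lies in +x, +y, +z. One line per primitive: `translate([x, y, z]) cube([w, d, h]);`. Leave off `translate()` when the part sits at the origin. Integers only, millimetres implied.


cube([2821, 98, 16]);
translate([0, 41, 16]) cube([2821, 16, 313]);
translate([0, 0, 329]) cube([2821, 98, 16]);


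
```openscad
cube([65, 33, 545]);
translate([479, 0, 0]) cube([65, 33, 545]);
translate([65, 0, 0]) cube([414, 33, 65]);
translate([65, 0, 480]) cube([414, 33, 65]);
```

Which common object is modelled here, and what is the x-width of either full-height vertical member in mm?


A picture frame. The border width is 65 mm.

Four thin pieces enclosing a rectangular opening — a picture frame. The two full-height stiles are 545 mm tall; the top rail sits at z = 480 and is 65 mm tall, so the border above the opening is 545 − 480 = 65 mm, matching the stile x-width.


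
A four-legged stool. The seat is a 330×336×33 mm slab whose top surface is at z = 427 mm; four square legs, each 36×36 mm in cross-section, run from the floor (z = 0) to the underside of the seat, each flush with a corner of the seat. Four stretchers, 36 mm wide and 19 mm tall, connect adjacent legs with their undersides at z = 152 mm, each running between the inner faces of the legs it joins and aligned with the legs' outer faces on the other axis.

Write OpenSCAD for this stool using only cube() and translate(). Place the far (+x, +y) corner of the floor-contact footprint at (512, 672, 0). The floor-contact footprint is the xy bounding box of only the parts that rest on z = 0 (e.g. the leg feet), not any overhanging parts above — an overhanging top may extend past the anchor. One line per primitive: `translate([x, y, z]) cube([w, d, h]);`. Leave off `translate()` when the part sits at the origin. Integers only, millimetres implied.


translate([182, 336, 394]) cube([330, 336, 33]);
translate([182, 336, 0]) cube([36, 36, 394]);
translate([476, 336, 0]) cube([36, 36, 394]);
translate([182, 636, 0]) cube([36, 36, 394]);
translate([476, 636, 0]) cube([36, 36, 394]);
translate([218, 336, 152]) cube([258, 36, 19]);
translate([218, 636, 152]) cube([258, 36, 19]);
translate([182, 372, 152]) cube([36, 264, 19]);
translate([476, 372, 152]) cube([36, 264, 19]);


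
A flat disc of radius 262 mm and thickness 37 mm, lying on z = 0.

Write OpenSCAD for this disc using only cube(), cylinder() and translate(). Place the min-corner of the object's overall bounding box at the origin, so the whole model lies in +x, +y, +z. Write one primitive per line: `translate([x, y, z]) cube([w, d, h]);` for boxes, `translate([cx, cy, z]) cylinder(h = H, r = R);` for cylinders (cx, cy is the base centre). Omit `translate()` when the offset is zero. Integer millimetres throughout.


translate([262, 262, 0]) cylinder(h = 37, r = 262);


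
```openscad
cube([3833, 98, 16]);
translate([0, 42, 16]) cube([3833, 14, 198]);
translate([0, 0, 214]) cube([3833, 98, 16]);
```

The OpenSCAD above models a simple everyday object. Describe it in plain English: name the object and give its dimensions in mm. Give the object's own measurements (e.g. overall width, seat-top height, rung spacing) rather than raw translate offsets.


An I-beam lying along x, 3833 mm long. Overall section height 230 mm. Two flanges 98 mm wide (y) and 16 mm thick, one on the floor and one at the top; a web 14 mm thick runs between them, centred on the flange width.


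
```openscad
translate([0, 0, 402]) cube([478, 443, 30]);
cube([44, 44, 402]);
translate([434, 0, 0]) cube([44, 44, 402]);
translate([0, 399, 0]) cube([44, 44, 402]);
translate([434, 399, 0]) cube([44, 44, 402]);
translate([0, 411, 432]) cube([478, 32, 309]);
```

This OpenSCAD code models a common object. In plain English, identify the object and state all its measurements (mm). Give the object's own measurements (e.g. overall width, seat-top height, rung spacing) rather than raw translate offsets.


A chair. The seat is a 478×443×30 mm slab with its top at z = 432 mm, on four 44×44 mm corner legs (flush with the seat edges, standing on z = 0). A flat backrest 32 mm thick, 309 mm tall, spans the full seat width and rises from the seat top along its +y edge, rear face flush with the rear of the seat.


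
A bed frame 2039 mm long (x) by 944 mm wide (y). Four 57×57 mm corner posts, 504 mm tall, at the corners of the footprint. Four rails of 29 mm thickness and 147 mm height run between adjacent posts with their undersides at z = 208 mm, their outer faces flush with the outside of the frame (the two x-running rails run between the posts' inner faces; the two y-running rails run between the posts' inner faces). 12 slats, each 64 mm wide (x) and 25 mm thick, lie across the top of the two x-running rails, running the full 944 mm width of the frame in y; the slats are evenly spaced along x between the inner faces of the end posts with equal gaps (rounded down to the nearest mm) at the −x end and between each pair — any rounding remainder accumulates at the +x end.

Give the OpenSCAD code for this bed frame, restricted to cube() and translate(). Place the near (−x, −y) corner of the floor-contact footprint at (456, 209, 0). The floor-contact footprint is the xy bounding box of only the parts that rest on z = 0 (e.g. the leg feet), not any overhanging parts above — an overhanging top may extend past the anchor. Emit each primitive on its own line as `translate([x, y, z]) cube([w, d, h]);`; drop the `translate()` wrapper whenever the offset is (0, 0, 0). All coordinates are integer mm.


translate([456, 209, 0]) cube([57, 57, 504]);
translate([456, 1096, 0]) cube([57, 57, 504]);
translate([2438, 209, 0]) cube([57, 57, 504]);
translate([2438, 1096, 0]) cube([57, 57, 504]);
translate([513, 209, 208]) cube([1925, 29, 147]);
translate([513, 1124, 208]) cube([1925, 29, 147]);
translate([456, 266, 208]) cube([29, 830, 147]);
translate([2466, 266, 208]) cube([29, 830, 147]);
translate([602, 209, 355]) cube([64, 944, 25]);
translate([755, 209, 355]) cube([64, 944, 25]);
translate([908, 209, 355]) cube([64, 944, 25]);
translate([1061, 209, 355]) cube([64, 944, 25]);
translate([1214, 209, 355]) cube([64, 944, 25]);
translate([1367, 209, 355]) cube([64, 944, 25]);
translate([1520, 209, 355]) cube([64, 944, 25]);
translate([1673, 209, 355]) cube([64, 944, 25]);
translate([1826, 209, 355]) cube([64, 944, 25]);
translate([1979, 209, 355]) cube([64, 944, 25]);
translate([2132, 209, 355]) cube([64, 944, 25]);
translate([2285, 209, 355]) cube([64, 944, 25]);


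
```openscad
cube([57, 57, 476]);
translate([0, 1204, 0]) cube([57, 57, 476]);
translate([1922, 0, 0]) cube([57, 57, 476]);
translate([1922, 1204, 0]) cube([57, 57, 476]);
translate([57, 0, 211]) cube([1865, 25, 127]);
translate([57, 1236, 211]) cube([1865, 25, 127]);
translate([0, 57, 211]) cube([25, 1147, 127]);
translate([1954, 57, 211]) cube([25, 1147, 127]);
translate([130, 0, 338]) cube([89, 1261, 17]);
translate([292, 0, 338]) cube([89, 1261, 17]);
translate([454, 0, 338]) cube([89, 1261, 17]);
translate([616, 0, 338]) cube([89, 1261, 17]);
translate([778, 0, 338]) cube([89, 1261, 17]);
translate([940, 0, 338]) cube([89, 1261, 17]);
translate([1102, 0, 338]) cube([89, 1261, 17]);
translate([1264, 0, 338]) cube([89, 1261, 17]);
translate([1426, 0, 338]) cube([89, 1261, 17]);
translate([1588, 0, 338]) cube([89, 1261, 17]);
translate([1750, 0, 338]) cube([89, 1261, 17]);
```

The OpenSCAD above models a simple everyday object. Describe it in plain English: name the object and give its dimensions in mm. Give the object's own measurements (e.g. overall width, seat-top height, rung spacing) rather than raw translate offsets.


A bed frame 1979 mm long (x) by 1261 mm wide (y). Four 57×57 mm corner posts, 476 mm tall, at the corners of the footprint. Four rails of 25 mm thickness and 127 mm height run between adjacent posts with their undersides at z = 211 mm, their outer faces flush with the outside of the frame (the two x-running rails run between the posts' inner faces; the two y-running rails run between the posts' inner faces). 11 slats, each 89 mm wide (x) and 17 mm thick, lie across the top of the two x-running rails, running the full 1261 mm width of the frame in y; along x they sit between the end posts with a 73 mm gap after the −x posts and between neighbouring slats, leaving 83 mm before the +x posts.


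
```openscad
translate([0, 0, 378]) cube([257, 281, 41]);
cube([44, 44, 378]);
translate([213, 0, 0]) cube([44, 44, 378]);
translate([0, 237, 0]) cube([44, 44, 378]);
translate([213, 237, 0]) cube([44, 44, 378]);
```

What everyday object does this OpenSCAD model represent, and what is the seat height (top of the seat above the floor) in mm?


A stool. The seat height is 419 mm.

A 257×281×41 slab at z = 378 on four corner posts — a stool. The seat top is 378 + 41 = 419 mm.


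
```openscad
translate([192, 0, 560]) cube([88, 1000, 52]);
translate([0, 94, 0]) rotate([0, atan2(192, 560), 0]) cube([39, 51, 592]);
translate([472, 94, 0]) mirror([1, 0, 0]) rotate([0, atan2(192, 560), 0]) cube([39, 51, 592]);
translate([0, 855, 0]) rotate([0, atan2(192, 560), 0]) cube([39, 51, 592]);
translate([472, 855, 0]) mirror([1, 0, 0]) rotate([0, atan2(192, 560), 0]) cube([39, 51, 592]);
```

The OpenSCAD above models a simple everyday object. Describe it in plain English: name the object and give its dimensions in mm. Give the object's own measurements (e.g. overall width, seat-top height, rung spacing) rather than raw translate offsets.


A sawhorse. A 88×1000×52 mm beam (x, y, z) sits on two A-frame leg pairs. Each pair is two raked legs of 39×51 mm section (51 mm along y) splaying symmetrically in x. Each leg rises 560 mm vertically over 192 mm of horizontal reach and is 592 mm long along its own axis. Every leg's outer bottom edge rests on the floor and its outer top edge meets a bottom edge of the beam — the left legs (tilting toward +x) meet the beam's −x bottom edge, the right legs (their mirror images, tilting toward −x) meet its +x bottom edge — so the leg tops tuck under the beam, the beam's underside is 560 mm above the floor, and the feet are 472 mm apart outside-to-outside with the beam centred between them. The two leg pairs are set in 94 mm from either end of the beam.


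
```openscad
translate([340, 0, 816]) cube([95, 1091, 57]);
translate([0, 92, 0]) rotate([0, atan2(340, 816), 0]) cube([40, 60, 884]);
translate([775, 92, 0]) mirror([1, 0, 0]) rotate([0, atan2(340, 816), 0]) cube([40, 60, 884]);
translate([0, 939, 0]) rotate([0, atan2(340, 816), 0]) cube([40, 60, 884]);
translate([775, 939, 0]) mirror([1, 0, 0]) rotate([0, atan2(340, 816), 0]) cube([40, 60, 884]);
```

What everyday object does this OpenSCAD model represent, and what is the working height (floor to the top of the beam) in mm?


A sawhorse. The overall height is 873 mm.

A beam across two mirrored pairs of raked legs — a sawhorse. The beam's underside is at z = 816 (matching the legs' vertical rise in atan2(340, 816)) and the beam is 57 mm tall, so its top is at 816 + 57 = 873 mm. The raked legs top out at the beam's underside, so that is the highest point.


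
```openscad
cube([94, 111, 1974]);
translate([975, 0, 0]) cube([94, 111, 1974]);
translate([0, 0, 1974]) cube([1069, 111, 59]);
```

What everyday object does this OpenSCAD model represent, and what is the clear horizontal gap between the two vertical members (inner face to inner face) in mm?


A door frame. The clear opening width is 881 mm.

Two 1974 mm tall posts with a header on top — a door frame. The left jamb is 94 mm wide at x = 0; the right jamb starts at x = 975. The clear opening is 975 − 94 = 881 mm.


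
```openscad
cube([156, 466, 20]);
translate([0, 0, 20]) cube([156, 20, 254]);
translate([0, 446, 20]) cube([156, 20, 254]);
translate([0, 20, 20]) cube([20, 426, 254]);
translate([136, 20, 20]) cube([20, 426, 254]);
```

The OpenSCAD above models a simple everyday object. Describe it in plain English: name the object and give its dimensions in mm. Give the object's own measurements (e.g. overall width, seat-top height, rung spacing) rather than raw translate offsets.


An open-topped rectangular box: outside dimensions 156×466×274 mm, with a uniform wall and base thickness of 20 mm. The base is a full 156×466 slab on the floor; four walls sit on top of the base. The front and back walls (the −y and +y sides) span the full width; the two side walls fit between them.


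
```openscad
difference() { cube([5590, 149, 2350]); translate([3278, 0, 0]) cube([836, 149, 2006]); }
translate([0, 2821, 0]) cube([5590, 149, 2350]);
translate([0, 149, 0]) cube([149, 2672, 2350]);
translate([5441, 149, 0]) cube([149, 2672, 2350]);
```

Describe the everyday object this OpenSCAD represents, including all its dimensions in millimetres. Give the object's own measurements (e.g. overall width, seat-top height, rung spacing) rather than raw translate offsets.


A single room: four walls, each 2350 mm tall and 149 mm thick, enclosing an outside footprint 5590×2970 mm (x × y), no floor or roof. The front and back walls (−y and +y sides) run the full x-width; the side walls fit between their inner faces. A door opening 836 mm wide and 2006 mm tall is cut through the front wall from the floor up, its −x edge 3278 mm from the wall's −x end.


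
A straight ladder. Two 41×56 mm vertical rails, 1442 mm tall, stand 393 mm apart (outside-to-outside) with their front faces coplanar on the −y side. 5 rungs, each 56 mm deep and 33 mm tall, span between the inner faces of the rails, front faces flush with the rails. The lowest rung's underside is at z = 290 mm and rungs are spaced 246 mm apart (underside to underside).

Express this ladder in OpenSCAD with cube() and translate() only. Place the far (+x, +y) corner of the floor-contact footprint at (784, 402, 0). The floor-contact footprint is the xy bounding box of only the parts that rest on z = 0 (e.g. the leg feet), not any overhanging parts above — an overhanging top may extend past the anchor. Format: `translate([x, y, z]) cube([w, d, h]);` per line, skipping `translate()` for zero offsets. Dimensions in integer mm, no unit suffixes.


translate([391, 346, 0]) cube([41, 56, 1442]);
translate([743, 346, 0]) cube([41, 56, 1442]);
translate([432, 346, 290]) cube([311, 56, 33]);
translate([432, 346, 536]) cube([311, 56, 33]);
translate([432, 346, 782]) cube([311, 56, 33]);
translate([432, 346, 1028]) cube([311, 56, 33]);
translate([432, 346, 1274]) cube([311, 56, 33]);


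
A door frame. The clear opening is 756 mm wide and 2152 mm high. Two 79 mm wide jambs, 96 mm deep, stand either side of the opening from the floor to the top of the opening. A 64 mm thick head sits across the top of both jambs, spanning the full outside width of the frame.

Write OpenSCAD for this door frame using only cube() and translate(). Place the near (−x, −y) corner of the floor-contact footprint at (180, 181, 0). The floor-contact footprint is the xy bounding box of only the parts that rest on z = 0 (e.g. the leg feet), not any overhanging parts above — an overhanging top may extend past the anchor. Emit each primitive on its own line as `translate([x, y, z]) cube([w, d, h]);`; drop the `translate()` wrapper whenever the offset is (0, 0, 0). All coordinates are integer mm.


translate([180, 181, 0]) cube([79, 96, 2152]);
translate([1015, 181, 0]) cube([79, 96, 2152]);
translate([180, 181, 2152]) cube([914, 96, 64]);


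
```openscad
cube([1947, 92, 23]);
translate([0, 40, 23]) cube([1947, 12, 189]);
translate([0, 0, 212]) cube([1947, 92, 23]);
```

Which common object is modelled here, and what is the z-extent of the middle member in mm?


An I-beam. The web height is 189 mm.

Two wide flanges with a thin centred web — an I-beam. Overall 235 mm minus two 23 mm flanges gives a web of 235 − 2·23 = 189 mm.


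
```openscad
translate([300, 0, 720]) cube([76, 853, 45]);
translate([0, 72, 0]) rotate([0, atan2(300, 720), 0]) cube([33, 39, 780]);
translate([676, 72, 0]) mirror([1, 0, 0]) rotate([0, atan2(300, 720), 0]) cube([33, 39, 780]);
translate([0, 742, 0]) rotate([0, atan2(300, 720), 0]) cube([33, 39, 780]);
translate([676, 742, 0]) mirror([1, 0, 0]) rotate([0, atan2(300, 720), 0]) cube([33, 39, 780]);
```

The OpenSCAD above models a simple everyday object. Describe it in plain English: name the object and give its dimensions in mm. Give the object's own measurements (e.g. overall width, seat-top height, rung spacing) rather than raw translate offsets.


A sawhorse. A 76×853×45 mm beam (x, y, z) sits on two A-frame leg pairs. Each pair is two raked legs of 33×39 mm section (39 mm along y) splaying symmetrically in x. Each leg rises 720 mm vertically over 300 mm of horizontal reach and is 780 mm long along its own axis. Every leg's outer bottom edge rests on the floor and its outer top edge meets a bottom edge of the beam — the left legs (tilting toward +x) meet the beam's −x bottom edge, the right legs (their mirror images, tilting toward −x) meet its +x bottom edge — so the leg tops tuck under the beam, the beam's underside is 720 mm above the floor, and the feet are 676 mm apart outside-to-outside with the beam centred between them. The two leg pairs are set in 72 mm from either end of the beam.


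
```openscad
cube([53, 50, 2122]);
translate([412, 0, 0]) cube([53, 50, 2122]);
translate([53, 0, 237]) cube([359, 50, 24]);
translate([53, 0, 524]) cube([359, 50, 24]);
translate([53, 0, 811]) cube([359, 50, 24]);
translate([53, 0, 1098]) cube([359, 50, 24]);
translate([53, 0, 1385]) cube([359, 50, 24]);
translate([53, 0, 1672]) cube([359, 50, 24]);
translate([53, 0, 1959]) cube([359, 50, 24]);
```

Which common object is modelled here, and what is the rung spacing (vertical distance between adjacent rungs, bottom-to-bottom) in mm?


A ladder. The rung spacing is 287 mm.

Two tall 53×50 posts with 7 short bars between them — a ladder. Adjacent rungs sit at z = 237 and z = 524, so the spacing is 524 − 237 = 287 mm.


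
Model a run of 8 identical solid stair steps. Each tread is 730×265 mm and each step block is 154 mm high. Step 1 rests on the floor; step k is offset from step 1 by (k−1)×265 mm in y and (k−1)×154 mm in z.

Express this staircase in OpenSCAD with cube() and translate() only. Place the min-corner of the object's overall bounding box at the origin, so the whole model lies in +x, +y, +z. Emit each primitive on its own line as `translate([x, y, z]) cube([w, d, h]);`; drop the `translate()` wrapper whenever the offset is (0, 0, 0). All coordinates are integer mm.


cube([730, 265, 154]);
translate([0, 265, 154]) cube([730, 265, 154]);
translate([0, 530, 308]) cube([730, 265, 154]);
translate([0, 795, 462]) cube([730, 265, 154]);
translate([0, 1060, 616]) cube([730, 265, 154]);
translate([0, 1325, 770]) cube([730, 265, 154]);
translate([0, 1590, 924]) cube([730, 265, 154]);
translate([0, 1855, 1078]) cube([730, 265, 154]);


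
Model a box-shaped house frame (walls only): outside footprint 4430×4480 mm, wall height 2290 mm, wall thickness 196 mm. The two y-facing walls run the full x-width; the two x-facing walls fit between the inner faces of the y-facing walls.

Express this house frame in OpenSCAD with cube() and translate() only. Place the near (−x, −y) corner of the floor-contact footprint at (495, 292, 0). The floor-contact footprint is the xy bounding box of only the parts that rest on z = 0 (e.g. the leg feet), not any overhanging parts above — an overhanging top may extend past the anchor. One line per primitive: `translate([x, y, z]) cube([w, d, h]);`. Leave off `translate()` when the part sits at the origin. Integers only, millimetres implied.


translate([495, 292, 0]) cube([4430, 196, 2290]);
translate([495, 4576, 0]) cube([4430, 196, 2290]);
translate([495, 488, 0]) cube([196, 4088, 2290]);
translate([4729, 488, 0]) cube([196, 4088, 2290]);


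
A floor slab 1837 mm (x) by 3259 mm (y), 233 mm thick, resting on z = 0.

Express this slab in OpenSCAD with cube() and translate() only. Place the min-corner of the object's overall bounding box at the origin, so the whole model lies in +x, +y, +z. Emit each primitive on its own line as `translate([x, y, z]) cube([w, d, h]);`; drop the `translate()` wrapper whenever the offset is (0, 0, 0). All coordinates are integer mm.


cube([1837, 3259, 233]);


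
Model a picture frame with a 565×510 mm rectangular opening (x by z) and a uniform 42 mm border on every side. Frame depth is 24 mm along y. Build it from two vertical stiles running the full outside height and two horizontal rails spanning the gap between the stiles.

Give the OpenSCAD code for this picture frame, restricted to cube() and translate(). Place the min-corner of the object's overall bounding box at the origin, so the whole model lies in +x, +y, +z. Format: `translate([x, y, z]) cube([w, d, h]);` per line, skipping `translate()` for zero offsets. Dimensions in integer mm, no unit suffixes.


cube([42, 24, 594]);
translate([607, 0, 0]) cube([42, 24, 594]);
translate([42, 0, 0]) cube([565, 24, 42]);
translate([42, 0, 552]) cube([565, 24, 42]);


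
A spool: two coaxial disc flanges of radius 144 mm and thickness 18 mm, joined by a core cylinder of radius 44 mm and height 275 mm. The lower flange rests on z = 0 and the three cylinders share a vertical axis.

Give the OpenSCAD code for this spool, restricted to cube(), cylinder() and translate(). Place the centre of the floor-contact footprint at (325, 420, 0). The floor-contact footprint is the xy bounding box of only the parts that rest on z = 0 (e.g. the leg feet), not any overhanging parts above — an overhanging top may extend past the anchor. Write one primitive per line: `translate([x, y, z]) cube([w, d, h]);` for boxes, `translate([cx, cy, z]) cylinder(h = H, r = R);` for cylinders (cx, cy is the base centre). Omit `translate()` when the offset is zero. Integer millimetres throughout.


translate([325, 420, 0]) cylinder(h = 18, r = 144);
translate([325, 420, 18]) cylinder(h = 275, r = 44);
translate([325, 420, 293]) cylinder(h = 18, r = 144);


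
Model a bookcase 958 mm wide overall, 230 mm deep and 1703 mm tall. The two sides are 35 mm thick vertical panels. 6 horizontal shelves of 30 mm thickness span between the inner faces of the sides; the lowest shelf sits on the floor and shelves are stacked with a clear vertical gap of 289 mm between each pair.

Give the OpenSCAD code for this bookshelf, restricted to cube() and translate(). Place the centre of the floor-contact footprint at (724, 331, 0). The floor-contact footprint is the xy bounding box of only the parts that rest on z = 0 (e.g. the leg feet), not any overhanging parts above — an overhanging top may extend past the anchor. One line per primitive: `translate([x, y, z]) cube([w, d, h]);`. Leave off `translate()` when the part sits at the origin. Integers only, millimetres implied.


translate([245, 216, 0]) cube([35, 230, 1703]);
translate([1168, 216, 0]) cube([35, 230, 1703]);
translate([280, 216, 0]) cube([888, 230, 30]);
translate([280, 216, 319]) cube([888, 230, 30]);
translate([280, 216, 638]) cube([888, 230, 30]);
translate([280, 216, 957]) cube([888, 230, 30]);
translate([280, 216, 1276]) cube([888, 230, 30]);
translate([280, 216, 1595]) cube([888, 230, 30]);


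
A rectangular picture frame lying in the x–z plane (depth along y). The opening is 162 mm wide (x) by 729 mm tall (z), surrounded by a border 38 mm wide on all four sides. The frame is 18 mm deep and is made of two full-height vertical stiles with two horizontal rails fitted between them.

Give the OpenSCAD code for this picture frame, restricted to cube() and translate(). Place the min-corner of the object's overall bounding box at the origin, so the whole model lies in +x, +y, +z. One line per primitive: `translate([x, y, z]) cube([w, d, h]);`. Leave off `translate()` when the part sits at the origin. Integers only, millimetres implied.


cube([38, 18, 805]);
translate([200, 0, 0]) cube([38, 18, 805]);
translate([38, 0, 0]) cube([162, 18, 38]);
translate([38, 0, 767]) cube([162, 18, 38]);


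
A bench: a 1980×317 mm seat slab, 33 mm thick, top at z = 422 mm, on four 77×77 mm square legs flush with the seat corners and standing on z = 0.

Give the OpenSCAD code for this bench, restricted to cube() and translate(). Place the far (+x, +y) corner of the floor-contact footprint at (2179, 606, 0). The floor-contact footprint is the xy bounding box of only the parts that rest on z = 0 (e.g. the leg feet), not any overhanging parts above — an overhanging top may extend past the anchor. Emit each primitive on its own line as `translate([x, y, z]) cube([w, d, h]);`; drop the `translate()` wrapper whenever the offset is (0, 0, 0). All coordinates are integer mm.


translate([199, 289, 389]) cube([1980, 317, 33]);
translate([199, 289, 0]) cube([77, 77, 389]);
translate([199, 529, 0]) cube([77, 77, 389]);
translate([2102, 289, 0]) cube([77, 77, 389]);
translate([2102, 529, 0]) cube([77, 77, 389]);


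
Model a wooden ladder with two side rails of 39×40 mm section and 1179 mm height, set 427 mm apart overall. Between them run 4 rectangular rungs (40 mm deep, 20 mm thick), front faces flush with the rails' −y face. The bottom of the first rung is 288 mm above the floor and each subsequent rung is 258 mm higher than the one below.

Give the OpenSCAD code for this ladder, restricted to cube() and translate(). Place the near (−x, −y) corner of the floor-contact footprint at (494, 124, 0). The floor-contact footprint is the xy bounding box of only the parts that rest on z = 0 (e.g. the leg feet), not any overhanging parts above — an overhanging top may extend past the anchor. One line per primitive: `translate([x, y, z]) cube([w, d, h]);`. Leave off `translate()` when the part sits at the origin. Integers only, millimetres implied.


translate([494, 124, 0]) cube([39, 40, 1179]);
translate([882, 124, 0]) cube([39, 40, 1179]);
translate([533, 124, 288]) cube([349, 40, 20]);
translate([533, 124, 546]) cube([349, 40, 20]);
translate([533, 124, 804]) cube([349, 40, 20]);
translate([533, 124, 1062]) cube([349, 40, 20]);


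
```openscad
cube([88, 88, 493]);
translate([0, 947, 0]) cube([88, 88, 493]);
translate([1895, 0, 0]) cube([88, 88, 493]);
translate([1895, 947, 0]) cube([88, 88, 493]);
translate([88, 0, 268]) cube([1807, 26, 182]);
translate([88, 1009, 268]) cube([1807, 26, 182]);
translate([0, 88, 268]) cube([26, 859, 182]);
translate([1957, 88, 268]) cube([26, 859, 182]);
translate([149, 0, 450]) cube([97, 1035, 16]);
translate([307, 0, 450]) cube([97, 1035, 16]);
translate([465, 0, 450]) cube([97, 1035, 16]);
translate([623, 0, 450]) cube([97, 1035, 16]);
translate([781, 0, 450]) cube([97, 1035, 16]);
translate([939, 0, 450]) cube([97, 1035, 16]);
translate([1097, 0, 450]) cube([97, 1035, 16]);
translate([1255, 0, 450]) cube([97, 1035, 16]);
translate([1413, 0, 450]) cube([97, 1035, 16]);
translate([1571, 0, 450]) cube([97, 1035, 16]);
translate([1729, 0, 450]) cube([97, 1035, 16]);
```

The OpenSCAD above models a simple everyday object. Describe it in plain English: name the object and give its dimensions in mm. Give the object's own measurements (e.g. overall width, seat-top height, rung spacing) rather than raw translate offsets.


A bed frame 1983 mm long (x) by 1035 mm wide (y). Four 88×88 mm corner posts, 493 mm tall, at the corners of the footprint. Four rails of 26 mm thickness and 182 mm height run between adjacent posts with their undersides at z = 268 mm, their outer faces flush with the outside of the frame (the two x-running rails run between the posts' inner faces; the two y-running rails run between the posts' inner faces). 11 slats, each 97 mm wide (x) and 16 mm thick, lie across the top of the two x-running rails, running the full 1035 mm width of the frame in y; along x they sit between the end posts with a 61 mm gap after the −x posts and between neighbouring slats, leaving 69 mm before the +x posts.


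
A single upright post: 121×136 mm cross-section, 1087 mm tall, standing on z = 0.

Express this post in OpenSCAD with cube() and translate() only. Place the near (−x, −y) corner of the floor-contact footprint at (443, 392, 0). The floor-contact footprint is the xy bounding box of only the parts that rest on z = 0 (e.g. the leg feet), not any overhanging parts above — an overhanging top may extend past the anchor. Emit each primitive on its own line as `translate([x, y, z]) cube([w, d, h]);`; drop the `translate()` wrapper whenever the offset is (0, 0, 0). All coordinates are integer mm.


translate([443, 392, 0]) cube([121, 136, 1087]);


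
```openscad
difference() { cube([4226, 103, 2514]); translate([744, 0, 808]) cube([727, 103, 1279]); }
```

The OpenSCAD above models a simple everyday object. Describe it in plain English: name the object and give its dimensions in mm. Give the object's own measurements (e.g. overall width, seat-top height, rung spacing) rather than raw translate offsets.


A wall 4226 mm long (x), 103 mm thick (y), 2514 mm tall, with a rectangular window opening cut through it. The opening is 727 mm wide and 1279 mm tall; its sill is at z = 808 mm and its near (−x) edge is 744 mm from the wall's −x end. The opening passes through the full wall thickness.


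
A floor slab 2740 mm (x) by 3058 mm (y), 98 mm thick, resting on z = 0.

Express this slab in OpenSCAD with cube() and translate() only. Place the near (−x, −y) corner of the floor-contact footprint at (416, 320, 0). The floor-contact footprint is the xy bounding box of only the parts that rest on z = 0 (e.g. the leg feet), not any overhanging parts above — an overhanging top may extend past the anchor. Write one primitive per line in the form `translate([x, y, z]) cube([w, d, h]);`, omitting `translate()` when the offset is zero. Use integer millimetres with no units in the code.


translate([416, 320, 0]) cube([2740, 3058, 98]);


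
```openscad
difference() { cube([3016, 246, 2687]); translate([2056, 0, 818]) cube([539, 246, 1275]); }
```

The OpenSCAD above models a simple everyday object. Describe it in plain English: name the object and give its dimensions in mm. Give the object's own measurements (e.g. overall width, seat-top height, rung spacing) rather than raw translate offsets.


A wall 3016 mm long (x), 246 mm thick (y), 2687 mm tall, with a rectangular window opening cut through it. The opening is 539 mm wide and 1275 mm tall; its sill is at z = 818 mm and its near (−x) edge is 2056 mm from the wall's −x end. The opening passes through the full wall thickness.


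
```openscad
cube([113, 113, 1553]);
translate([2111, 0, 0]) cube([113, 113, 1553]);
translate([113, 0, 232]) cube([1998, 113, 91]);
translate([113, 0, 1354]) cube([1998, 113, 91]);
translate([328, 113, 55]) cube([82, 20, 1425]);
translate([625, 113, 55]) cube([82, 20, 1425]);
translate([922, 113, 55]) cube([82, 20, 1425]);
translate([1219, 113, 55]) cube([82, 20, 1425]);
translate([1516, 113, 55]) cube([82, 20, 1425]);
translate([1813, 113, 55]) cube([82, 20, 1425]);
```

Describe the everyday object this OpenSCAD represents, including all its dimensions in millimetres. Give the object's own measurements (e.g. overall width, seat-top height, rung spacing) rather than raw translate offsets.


A fence section. Two 113×113 mm posts, 1553 mm tall, stand on the floor with a clear span of 1998 mm between their inner faces. Two horizontal rails of 113×91 mm section span the gap between the posts with their undersides at z = 232 mm and z = 1354 mm, flush with the posts' −y face. 6 pickets, each 82 mm wide, 20 mm thick and 1425 mm tall, are fixed to the +y face of the rails with their bottoms at z = 55 mm, spaced across the span with a 215 mm gap after the −x post and between neighbouring pickets, with 216 mm left before the +x post.


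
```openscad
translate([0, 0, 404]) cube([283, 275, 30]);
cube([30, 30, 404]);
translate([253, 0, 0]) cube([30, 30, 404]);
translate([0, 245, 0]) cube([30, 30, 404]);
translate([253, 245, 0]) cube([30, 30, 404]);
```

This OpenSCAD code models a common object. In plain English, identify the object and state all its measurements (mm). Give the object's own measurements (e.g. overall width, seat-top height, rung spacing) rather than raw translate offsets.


A four-legged stool. The seat is a 283×275×30 mm slab whose top surface is at z = 434 mm; four square legs, each 30×30 mm in cross-section, run from the floor (z = 0) to the underside of the seat, each flush with a corner of the seat.


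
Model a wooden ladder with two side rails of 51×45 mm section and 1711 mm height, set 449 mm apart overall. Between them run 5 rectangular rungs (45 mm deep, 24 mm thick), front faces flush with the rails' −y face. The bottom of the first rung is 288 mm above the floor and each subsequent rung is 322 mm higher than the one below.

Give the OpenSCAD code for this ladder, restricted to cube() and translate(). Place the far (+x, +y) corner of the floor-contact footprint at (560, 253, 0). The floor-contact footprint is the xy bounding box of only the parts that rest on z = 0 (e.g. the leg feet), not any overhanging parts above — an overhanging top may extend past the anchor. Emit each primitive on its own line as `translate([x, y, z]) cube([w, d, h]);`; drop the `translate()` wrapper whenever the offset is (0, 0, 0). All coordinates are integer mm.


translate([111, 208, 0]) cube([51, 45, 1711]);
translate([509, 208, 0]) cube([51, 45, 1711]);
translate([162, 208, 288]) cube([347, 45, 24]);
translate([162, 208, 610]) cube([347, 45, 24]);
translate([162, 208, 932]) cube([347, 45, 24]);
translate([162, 208, 1254]) cube([347, 45, 24]);
translate([162, 208, 1576]) cube([347, 45, 24]);


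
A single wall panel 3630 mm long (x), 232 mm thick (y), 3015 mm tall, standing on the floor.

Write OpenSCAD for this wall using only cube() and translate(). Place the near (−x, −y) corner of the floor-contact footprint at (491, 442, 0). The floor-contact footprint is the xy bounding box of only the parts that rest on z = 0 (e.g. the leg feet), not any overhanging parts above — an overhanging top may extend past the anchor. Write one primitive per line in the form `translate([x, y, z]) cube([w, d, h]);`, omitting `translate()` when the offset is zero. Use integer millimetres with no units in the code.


translate([491, 442, 0]) cube([3630, 232, 3015]);


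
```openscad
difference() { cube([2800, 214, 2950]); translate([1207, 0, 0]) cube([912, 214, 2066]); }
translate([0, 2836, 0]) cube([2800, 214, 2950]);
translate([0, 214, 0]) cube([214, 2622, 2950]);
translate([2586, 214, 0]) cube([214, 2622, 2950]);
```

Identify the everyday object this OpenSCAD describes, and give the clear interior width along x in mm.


A single room. The interior width is 2372 mm.

Four walls enclosing a rectangle with a door in the front wall — a room. Outside width 2800 minus two 214 mm walls gives 2372 mm.


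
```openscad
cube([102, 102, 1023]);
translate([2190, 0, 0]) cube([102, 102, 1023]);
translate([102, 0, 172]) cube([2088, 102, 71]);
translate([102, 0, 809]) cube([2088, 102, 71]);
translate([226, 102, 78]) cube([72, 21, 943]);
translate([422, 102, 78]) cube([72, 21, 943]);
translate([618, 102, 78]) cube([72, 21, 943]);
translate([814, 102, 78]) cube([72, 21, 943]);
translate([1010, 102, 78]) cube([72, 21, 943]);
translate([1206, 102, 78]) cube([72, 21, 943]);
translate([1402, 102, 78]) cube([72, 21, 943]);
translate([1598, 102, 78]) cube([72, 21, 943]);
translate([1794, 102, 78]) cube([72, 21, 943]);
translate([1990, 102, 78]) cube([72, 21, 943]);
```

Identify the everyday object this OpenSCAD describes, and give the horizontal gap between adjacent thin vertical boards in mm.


A fence section. The picket gap is 124 mm.

Two posts, two rails, 10 pickets — a fence section. Span 2088 mm holds 10 pickets of 72 mm with 11 equal gaps: ⌊(2088 − 10·72) / 11⌋ = 124 mm.


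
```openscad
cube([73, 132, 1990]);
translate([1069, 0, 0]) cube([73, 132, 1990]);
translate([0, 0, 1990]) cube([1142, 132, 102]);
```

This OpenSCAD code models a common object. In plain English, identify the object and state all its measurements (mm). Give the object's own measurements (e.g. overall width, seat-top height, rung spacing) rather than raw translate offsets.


A door frame. The clear opening is 996 mm wide and 1990 mm high. Two 73 mm wide jambs, 132 mm deep, stand either side of the opening from the floor to the top of the opening. A 102 mm thick head sits across the top of both jambs, spanning the full outside width of the frame.


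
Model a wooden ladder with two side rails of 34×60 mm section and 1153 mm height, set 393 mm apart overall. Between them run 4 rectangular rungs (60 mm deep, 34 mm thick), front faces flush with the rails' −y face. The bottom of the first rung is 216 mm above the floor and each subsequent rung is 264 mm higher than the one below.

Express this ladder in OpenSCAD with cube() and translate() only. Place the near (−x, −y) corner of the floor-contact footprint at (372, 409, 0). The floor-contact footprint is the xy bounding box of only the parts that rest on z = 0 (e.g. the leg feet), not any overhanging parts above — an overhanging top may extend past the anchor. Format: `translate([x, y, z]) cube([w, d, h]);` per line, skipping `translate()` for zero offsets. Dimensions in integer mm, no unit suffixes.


translate([372, 409, 0]) cube([34, 60, 1153]);
translate([731, 409, 0]) cube([34, 60, 1153]);
translate([406, 409, 216]) cube([325, 60, 34]);
translate([406, 409, 480]) cube([325, 60, 34]);
translate([406, 409, 744]) cube([325, 60, 34]);
translate([406, 409, 1008]) cube([325, 60, 34]);
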